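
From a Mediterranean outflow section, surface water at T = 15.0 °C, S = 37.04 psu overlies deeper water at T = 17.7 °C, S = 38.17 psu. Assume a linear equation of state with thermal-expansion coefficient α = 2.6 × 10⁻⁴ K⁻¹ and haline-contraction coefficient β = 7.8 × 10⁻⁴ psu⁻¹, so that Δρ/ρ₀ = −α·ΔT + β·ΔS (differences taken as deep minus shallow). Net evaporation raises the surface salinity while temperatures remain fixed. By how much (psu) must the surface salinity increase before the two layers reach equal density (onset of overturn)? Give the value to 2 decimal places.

Neutral buoyancy requires −α(T_deep − T_surf) + β(S_deep − S_surf′) = 0.
S_surf′ = S_deep − (α/β)·ΔT = 38.17 − (2.6 × 10⁻⁴/7.8 × 10⁻⁴)·(+2.7) = 37.2700 psu.
Increase required: 37.2700 − 37.04 = 0.2300 psu.

0.23 psu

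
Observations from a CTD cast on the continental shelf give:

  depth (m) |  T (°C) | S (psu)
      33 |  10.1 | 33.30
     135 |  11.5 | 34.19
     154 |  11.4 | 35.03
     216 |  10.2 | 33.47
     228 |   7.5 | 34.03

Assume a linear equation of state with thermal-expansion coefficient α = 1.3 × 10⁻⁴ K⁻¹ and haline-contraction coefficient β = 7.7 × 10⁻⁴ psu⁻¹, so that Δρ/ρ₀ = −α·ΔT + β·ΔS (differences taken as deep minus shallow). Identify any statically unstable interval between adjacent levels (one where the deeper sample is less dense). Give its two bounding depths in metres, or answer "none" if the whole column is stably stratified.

154–216 m

Evaluate Δρ/ρ₀ = −αΔT + βΔS across each adjacent pair:
  33–135 m: −αΔT+βΔS = −(1.3 × 10⁻⁴)(+1.4)+(7.7 × 10⁻⁴)(+0.89) = 5.0 × 10⁻⁴ → stable
  135–154 m: −αΔT+βΔS = −(1.3 × 10⁻⁴)(-0.1)+(7.7 × 10⁻⁴)(+0.84) = 6.6 × 10⁻⁴ → stable
  154–216 m: −αΔT+βΔS = −(1.3 × 10⁻⁴)(-1.2)+(7.7 × 10⁻⁴)(-1.56) = -1.0 × 10⁻³ → UNSTABLE
  216–228 m: −αΔT+βΔS = −(1.3 × 10⁻⁴)(-2.7)+(7.7 × 10⁻⁴)(+0.56) = 7.8 × 10⁻⁴ → stable
The 154–216 m interval has Δρ < 0: lighter water underlies denser water.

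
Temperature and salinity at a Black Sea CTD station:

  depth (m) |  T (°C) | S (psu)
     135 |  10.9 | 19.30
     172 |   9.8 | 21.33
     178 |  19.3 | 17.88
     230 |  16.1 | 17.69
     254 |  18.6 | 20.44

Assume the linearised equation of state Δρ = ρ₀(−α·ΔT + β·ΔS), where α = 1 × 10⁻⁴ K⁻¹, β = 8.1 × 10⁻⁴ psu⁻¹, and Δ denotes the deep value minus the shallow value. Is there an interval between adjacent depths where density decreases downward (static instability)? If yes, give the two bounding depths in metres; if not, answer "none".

Evaluate Δρ/ρ₀ = −αΔT + βΔS across each adjacent pair:
  135–172 m: −αΔT+βΔS = −(1 × 10⁻⁴)(-1.1)+(8.1 × 10⁻⁴)(+2.03) = 1.8 × 10⁻³ → stable
  172–178 m: −αΔT+βΔS = −(1 × 10⁻⁴)(+9.5)+(8.1 × 10⁻⁴)(-3.45) = -3.7 × 10⁻³ → UNSTABLE
  178–230 m: −αΔT+βΔS = −(1 × 10⁻⁴)(-3.2)+(8.1 × 10⁻⁴)(-0.19) = 1.7 × 10⁻⁴ → stable
  230–254 m: −αΔT+βΔS = −(1 × 10⁻⁴)(+2.5)+(8.1 × 10⁻⁴)(+2.75) = 2.0 × 10⁻³ → stable
The 172–178 m interval has Δρ < 0: lighter water underlies denser water.

172–178 m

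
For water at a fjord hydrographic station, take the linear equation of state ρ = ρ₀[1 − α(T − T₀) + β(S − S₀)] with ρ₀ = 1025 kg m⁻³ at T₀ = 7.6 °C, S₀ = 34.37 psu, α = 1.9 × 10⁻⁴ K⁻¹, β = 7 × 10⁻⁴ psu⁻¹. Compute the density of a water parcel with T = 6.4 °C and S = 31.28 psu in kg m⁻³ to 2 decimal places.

T − T₀ = -1.2 K, S − S₀ = -3.09 psu.
Bracket = 1 − α·(-1.2) + β·(-3.09) = 1 + (-1.935 × 10⁻³) = 0.9980650.
ρ = 1025 × 0.9980650 = 1023.02 kg m⁻³.

1023.02 kg m⁻³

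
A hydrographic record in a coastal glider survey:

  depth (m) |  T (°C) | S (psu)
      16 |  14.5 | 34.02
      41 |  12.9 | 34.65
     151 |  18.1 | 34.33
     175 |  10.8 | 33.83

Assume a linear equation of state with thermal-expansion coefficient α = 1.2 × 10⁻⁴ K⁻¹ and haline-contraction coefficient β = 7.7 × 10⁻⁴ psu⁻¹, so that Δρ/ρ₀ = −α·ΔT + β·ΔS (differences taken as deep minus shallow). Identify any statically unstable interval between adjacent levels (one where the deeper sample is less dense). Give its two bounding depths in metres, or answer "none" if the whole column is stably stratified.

41–151 m

Evaluate Δρ/ρ₀ = −αΔT + βΔS across each adjacent pair:
  16–41 m: −αΔT+βΔS = −(1.2 × 10⁻⁴)(-1.6)+(7.7 × 10⁻⁴)(+0.63) = 6.8 × 10⁻⁴ → stable
  41–151 m: −αΔT+βΔS = −(1.2 × 10⁻⁴)(+5.2)+(7.7 × 10⁻⁴)(-0.32) = -8.7 × 10⁻⁴ → UNSTABLE
  151–175 m: −αΔT+βΔS = −(1.2 × 10⁻⁴)(-7.3)+(7.7 × 10⁻⁴)(-0.50) = 4.9 × 10⁻⁴ → stable
The 41–151 m interval has Δρ < 0: lighter water underlies denser water.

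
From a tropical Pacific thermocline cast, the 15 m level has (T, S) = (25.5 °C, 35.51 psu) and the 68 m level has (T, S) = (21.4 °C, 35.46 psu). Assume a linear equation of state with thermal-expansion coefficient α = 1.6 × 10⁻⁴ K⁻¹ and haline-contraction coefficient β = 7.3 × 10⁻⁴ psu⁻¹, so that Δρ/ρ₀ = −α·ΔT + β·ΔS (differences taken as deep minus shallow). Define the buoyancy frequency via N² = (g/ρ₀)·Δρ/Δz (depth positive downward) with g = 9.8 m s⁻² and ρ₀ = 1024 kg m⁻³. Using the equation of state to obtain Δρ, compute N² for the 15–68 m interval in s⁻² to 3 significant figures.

1.15 × 10⁻⁴ s⁻²

ΔT = -4.1 K, ΔS = -0.05 psu (deep − shallow).
Δρ/ρ₀ = −αΔT + βΔS = 6.56 × 10⁻⁴ − 3.65 × 10⁻⁵ = 6.195 × 10⁻⁴, so Δρ ≈ 0.6344 kg m⁻³.
N² = (g/ρ₀)·Δρ/Δz = g·(Δρ/ρ₀)/Δz = 9.8 × 6.195 × 10⁻⁴ / 53 = 1.1455 × 10⁻⁴ s⁻² ≈ 1.15 × 10⁻⁴ s⁻².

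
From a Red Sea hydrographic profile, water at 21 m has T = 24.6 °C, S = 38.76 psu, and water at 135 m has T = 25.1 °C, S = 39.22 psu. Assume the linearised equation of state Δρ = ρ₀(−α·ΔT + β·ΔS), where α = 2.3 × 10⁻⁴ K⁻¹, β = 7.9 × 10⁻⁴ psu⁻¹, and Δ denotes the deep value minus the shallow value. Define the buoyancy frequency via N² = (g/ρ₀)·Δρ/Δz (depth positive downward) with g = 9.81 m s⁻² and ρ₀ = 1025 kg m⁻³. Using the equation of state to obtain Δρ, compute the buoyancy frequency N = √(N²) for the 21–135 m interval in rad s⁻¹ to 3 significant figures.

ΔT = +0.5 K, ΔS = +0.46 psu (deep − shallow).
Δρ/ρ₀ = −αΔT + βΔS = -1.15 × 10⁻⁴ + 3.634 × 10⁻⁴ = 2.484 × 10⁻⁴, so Δρ ≈ 0.2546 kg m⁻³.
N² = (g/ρ₀)·Δρ/Δz = g·(Δρ/ρ₀)/Δz = 9.81 × 2.484 × 10⁻⁴ / 114 = 2.1375 × 10⁻⁵ s⁻².
N = √(2.1375 × 10⁻⁵) = 4.6233 × 10⁻³ rad s⁻¹ ≈ 4.62 × 10⁻³ rad s⁻¹.

4.62 × 10⁻³ rad s⁻¹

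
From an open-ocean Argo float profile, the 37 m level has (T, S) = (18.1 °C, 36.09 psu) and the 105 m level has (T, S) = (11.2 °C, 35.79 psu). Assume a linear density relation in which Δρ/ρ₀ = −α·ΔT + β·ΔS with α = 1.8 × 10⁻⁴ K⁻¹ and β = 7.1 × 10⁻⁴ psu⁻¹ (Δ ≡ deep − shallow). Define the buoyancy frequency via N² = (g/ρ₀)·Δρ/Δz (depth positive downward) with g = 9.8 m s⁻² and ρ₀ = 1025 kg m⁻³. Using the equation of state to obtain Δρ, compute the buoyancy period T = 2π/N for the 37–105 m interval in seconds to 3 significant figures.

516 s

ΔT = -6.9 K, ΔS = -0.30 psu (deep − shallow).
Δρ/ρ₀ = −αΔT + βΔS = 1.242 × 10⁻³ − 2.13 × 10⁻⁴ = 1.029 × 10⁻³, so Δρ ≈ 1.055 kg m⁻³.
N² = (g/ρ₀)·Δρ/Δz = g·(Δρ/ρ₀)/Δz = 9.8 × 1.029 × 10⁻³ / 68 = 1.4830 × 10⁻⁴ s⁻².
N = √(1.4830 × 10⁻⁴) = 0.012178 rad s⁻¹ → T = 2π/N = 515.95 s ≈ 516 s.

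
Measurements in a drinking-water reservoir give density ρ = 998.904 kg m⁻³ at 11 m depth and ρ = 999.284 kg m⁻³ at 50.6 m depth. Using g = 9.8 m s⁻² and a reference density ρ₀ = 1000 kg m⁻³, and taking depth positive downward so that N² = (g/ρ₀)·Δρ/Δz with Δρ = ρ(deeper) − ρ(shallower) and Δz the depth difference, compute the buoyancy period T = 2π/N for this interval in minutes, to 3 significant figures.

10.8 min

Δρ = 999.284 − 998.904 = 0.380 kg m⁻³ over Δz = 50.6 − 11 = 39.6 m.
N² = (9.8/1000) × (0.380/39.6) = 9.4040 × 10⁻⁵ s⁻².
N = √(9.4040 × 10⁻⁵) = 9.6974 × 10⁻³ rad s⁻¹, so T = 2π/N = 647.92 s = 10.799 min ≈ 10.8 min.
Since Δρ > 0 the layer is stably stratified.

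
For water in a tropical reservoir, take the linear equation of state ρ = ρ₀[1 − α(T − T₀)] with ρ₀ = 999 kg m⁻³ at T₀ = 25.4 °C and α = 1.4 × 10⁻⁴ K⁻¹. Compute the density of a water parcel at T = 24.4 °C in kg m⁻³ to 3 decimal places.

T − T₀ = -1.0 K.
Bracket = 1 − α·(-1.0) = 1 + (1.40 × 10⁻⁴) = 1.0001400.
ρ = 999 × 1.0001400 = 999.140 kg m⁻³.

999.140 kg m⁻³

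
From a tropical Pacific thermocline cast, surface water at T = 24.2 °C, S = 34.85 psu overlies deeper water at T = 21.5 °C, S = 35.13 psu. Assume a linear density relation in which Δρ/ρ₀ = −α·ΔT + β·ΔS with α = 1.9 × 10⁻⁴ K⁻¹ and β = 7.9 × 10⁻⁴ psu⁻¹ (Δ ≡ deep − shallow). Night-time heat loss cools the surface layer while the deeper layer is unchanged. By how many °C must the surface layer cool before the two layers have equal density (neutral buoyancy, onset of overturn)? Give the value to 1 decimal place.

Neutral buoyancy requires Δρ = 0, i.e. −α(T_deep − T_surf′) + β(S_deep − S_surf) = 0.
T_surf′ = T_deep − (β/α)·ΔS = 21.5 − (7.9 × 10⁻⁴/1.9 × 10⁻⁴)·(+0.28) = 20.336 °C.
Cooling required: 24.2 − (20.336) = 3.864 °C.

3.9 °C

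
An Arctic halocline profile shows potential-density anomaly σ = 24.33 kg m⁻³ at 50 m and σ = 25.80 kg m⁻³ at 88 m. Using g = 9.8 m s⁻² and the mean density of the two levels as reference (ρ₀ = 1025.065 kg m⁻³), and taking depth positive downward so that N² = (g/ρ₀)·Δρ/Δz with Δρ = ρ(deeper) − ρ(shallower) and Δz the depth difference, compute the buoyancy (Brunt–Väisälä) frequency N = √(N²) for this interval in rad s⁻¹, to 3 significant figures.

Δρ = 1025.80 − 1024.33 = 1.47 kg m⁻³ over Δz = 88 − 50 = 38 m.
N² = (9.8/1025.065) × (1.47/38) = 3.6984 × 10⁻⁴ s⁻².
N = √(3.6984 × 10⁻⁴) = 0.019231 rad s⁻¹ ≈ 0.0192 rad s⁻¹.

0.0192 rad s⁻¹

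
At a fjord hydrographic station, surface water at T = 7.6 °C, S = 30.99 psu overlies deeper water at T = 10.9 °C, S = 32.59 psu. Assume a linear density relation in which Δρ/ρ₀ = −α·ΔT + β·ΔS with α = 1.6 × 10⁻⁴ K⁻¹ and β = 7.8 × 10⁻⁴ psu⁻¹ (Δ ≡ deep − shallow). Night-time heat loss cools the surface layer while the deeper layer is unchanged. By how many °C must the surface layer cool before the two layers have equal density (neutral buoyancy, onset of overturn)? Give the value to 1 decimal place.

4.5 °C

Neutral buoyancy requires Δρ = 0, i.e. −α(T_deep − T_surf′) + β(S_deep − S_surf) = 0.
T_surf′ = T_deep − (β/α)·ΔS = 10.9 − (7.8 × 10⁻⁴/1.6 × 10⁻⁴)·(+1.60) = 3.100 °C.
Cooling required: 7.6 − (3.100) = 4.500 °C.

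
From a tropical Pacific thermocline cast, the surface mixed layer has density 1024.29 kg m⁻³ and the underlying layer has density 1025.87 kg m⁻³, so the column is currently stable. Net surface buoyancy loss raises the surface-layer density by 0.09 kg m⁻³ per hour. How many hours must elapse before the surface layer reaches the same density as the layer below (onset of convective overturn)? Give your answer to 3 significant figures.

17.6 hours

Density deficit of the surface layer: 1025.87 − 1024.29 = 1.58 kg m⁻³.
Required change = 1.58 / 0.09 = 17.6 hours.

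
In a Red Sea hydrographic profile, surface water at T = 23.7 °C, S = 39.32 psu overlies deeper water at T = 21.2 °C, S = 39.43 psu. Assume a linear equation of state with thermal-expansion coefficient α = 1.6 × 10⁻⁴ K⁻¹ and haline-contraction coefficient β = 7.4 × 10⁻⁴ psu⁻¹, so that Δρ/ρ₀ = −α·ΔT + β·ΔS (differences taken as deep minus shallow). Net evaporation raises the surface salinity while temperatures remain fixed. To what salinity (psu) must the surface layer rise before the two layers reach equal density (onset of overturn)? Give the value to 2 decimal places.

39.97 psu

Neutral buoyancy requires −α(T_deep − T_surf) + β(S_deep − S_surf′) = 0.
S_surf′ = S_deep − (α/β)·ΔT = 39.43 − (1.6 × 10⁻⁴/7.4 × 10⁻⁴)·(-2.5) = 39.9705 psu.
Increase required: 39.9705 − 39.32 = 0.6505 psu.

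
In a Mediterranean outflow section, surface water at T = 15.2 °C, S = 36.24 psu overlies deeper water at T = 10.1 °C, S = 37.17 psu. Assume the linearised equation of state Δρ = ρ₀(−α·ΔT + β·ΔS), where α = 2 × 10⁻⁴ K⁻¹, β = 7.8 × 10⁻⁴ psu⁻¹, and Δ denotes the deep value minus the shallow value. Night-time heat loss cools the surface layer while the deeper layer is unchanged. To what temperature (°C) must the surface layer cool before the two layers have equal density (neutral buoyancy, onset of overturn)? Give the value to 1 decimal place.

6.5 °C

Neutral buoyancy requires Δρ = 0, i.e. −α(T_deep − T_surf′) + β(S_deep − S_surf) = 0.
T_surf′ = T_deep − (β/α)·ΔS = 10.1 − (7.8 × 10⁻⁴/2 × 10⁻⁴)·(+0.93) = 6.473 °C.
Cooling required: 15.2 − (6.473) = 8.727 °C.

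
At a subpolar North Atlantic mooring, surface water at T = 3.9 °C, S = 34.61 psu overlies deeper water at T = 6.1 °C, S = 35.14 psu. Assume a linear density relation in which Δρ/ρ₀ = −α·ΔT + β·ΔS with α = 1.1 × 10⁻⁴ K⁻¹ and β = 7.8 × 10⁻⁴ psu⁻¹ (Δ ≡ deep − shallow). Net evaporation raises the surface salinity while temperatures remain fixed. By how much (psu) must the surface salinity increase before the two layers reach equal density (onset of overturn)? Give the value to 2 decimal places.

Neutral buoyancy requires −α(T_deep − T_surf) + β(S_deep − S_surf′) = 0.
S_surf′ = S_deep − (α/β)·ΔT = 35.14 − (1.1 × 10⁻⁴/7.8 × 10⁻⁴)·(+2.2) = 34.8297 psu.
Increase required: 34.8297 − 34.61 = 0.2197 psu.

0.22 psu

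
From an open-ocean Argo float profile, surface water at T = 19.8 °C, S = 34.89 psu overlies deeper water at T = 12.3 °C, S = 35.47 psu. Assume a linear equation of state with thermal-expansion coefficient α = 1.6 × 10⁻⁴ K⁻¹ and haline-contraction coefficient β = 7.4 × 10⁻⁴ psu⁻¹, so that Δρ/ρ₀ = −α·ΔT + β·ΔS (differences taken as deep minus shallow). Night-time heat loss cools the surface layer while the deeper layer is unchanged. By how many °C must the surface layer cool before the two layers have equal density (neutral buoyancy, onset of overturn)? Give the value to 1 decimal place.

10.2 °C

Neutral buoyancy requires Δρ = 0, i.e. −α(T_deep − T_surf′) + β(S_deep − S_surf) = 0.
T_surf′ = T_deep − (β/α)·ΔS = 12.3 − (7.4 × 10⁻⁴/1.6 × 10⁻⁴)·(+0.58) = 9.618 °C.
Cooling required: 19.8 − (9.618) = 10.182 °C.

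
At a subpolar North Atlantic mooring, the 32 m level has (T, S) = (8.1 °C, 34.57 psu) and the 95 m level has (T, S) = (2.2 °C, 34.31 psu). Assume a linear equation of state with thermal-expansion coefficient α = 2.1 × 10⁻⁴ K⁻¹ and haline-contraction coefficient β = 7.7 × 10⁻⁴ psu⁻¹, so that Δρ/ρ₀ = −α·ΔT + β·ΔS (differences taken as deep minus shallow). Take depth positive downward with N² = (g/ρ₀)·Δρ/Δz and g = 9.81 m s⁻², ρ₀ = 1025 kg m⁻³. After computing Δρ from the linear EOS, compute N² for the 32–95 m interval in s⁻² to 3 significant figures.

1.62 × 10⁻⁴ s⁻²

ΔT = -5.9 K, ΔS = -0.26 psu (deep − shallow).
Δρ/ρ₀ = −αΔT + βΔS = 1.239 × 10⁻³ − 2.002 × 10⁻⁴ = 1.0388 × 10⁻³, so Δρ ≈ 1.065 kg m⁻³.
N² = (g/ρ₀)·Δρ/Δz = g·(Δρ/ρ₀)/Δz = 9.81 × 1.0388 × 10⁻³ / 63 = 1.6176 × 10⁻⁴ s⁻² ≈ 1.62 × 10⁻⁴ s⁻².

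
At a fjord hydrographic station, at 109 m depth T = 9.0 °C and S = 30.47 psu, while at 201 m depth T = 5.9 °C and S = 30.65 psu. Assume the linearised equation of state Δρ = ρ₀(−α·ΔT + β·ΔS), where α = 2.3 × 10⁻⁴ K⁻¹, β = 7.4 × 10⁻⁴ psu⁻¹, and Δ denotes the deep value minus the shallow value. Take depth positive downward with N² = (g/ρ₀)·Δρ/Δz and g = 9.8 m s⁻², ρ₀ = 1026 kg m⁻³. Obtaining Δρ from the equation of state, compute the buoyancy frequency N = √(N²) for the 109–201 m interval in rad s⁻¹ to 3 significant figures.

ΔT = -3.1 K, ΔS = +0.18 psu (deep − shallow).
Δρ/ρ₀ = −αΔT + βΔS = 7.13 × 10⁻⁴ + 1.332 × 10⁻⁴ = 8.462 × 10⁻⁴, so Δρ ≈ 0.8682 kg m⁻³.
N² = (g/ρ₀)·Δρ/Δz = g·(Δρ/ρ₀)/Δz = 9.8 × 8.462 × 10⁻⁴ / 92 = 9.0139 × 10⁻⁵ s⁻².
N = √(9.0139 × 10⁻⁵) = 9.4942 × 10⁻³ rad s⁻¹ ≈ 9.49 × 10⁻³ rad s⁻¹.

9.49 × 10⁻³ rad s⁻¹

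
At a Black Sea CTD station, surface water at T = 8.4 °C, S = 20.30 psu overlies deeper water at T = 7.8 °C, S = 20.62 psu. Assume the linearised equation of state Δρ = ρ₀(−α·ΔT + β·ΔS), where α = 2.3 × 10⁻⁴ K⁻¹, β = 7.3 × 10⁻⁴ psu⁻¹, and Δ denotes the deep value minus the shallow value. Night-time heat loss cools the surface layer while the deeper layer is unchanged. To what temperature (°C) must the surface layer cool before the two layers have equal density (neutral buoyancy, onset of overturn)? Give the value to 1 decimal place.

6.8 °C

Neutral buoyancy requires Δρ = 0, i.e. −α(T_deep − T_surf′) + β(S_deep − S_surf) = 0.
T_surf′ = T_deep − (β/α)·ΔS = 7.8 − (7.3 × 10⁻⁴/2.3 × 10⁻⁴)·(+0.32) = 6.784 °C.
Cooling required: 8.4 − (6.784) = 1.616 °C.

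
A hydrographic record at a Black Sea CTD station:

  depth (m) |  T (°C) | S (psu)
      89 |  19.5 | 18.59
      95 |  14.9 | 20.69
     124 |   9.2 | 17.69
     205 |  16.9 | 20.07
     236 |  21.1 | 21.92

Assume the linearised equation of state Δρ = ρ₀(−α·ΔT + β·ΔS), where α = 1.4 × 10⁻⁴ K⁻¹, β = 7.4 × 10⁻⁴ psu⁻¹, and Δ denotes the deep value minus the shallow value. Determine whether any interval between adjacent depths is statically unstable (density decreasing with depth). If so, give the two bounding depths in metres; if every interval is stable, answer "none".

95–124 m

Evaluate Δρ/ρ₀ = −αΔT + βΔS across each adjacent pair:
  89–95 m: −αΔT+βΔS = −(1.4 × 10⁻⁴)(-4.6)+(7.4 × 10⁻⁴)(+2.10) = 2.2 × 10⁻³ → stable
  95–124 m: −αΔT+βΔS = −(1.4 × 10⁻⁴)(-5.7)+(7.4 × 10⁻⁴)(-3.00) = -1.4 × 10⁻³ → UNSTABLE
  124–205 m: −αΔT+βΔS = −(1.4 × 10⁻⁴)(+7.7)+(7.4 × 10⁻⁴)(+2.38) = 6.8 × 10⁻⁴ → stable
  205–236 m: −αΔT+βΔS = −(1.4 × 10⁻⁴)(+4.2)+(7.4 × 10⁻⁴)(+1.85) = 7.8 × 10⁻⁴ → stable
The 95–124 m interval has Δρ < 0: lighter water underlies denser water.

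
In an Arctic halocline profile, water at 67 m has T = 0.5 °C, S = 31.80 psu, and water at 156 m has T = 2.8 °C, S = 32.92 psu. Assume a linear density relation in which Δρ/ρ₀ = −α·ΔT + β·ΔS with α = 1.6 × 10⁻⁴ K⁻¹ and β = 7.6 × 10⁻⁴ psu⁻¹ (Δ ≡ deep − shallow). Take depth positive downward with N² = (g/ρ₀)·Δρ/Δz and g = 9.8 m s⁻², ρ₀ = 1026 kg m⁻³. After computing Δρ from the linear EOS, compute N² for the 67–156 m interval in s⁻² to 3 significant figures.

5.32 × 10⁻⁵ s⁻²

ΔT = +2.3 K, ΔS = +1.12 psu (deep − shallow).
Δρ/ρ₀ = −αΔT + βΔS = -3.68 × 10⁻⁴ + 8.512 × 10⁻⁴ = 4.832 × 10⁻⁴, so Δρ ≈ 0.4958 kg m⁻³.
N² = (g/ρ₀)·Δρ/Δz = g·(Δρ/ρ₀)/Δz = 9.8 × 4.832 × 10⁻⁴ / 89 = 5.3206 × 10⁻⁵ s⁻² ≈ 5.32 × 10⁻⁵ s⁻².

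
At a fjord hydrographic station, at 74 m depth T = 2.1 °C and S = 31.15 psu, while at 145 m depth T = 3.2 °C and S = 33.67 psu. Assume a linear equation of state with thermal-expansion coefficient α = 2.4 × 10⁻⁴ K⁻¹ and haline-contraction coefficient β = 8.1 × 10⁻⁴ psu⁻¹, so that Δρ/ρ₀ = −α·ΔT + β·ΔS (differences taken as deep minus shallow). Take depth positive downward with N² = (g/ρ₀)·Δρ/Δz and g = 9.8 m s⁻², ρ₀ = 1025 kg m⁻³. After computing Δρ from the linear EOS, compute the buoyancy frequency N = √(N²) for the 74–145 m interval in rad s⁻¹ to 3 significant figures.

0.0157 rad s⁻¹

ΔT = +1.1 K, ΔS = +2.52 psu (deep − shallow).
Δρ/ρ₀ = −αΔT + βΔS = -2.64 × 10⁻⁴ + 2.0412 × 10⁻³ = 1.7772 × 10⁻³, so Δρ ≈ 1.822 kg m⁻³.
N² = (g/ρ₀)·Δρ/Δz = g·(Δρ/ρ₀)/Δz = 9.8 × 1.7772 × 10⁻³ / 71 = 2.4530 × 10⁻⁴ s⁻².
N = √(2.4530 × 10⁻⁴) = 0.015662 rad s⁻¹ ≈ 0.0157 rad s⁻¹.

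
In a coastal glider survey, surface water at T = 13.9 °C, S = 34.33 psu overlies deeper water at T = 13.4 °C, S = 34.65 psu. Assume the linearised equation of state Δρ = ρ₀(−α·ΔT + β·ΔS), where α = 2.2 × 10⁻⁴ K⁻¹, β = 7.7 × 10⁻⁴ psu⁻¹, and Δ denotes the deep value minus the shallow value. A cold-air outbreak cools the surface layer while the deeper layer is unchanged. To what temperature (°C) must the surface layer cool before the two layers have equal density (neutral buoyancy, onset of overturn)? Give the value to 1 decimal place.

12.3 °C

Neutral buoyancy requires Δρ = 0, i.e. −α(T_deep − T_surf′) + β(S_deep − S_surf) = 0.
T_surf′ = T_deep − (β/α)·ΔS = 13.4 − (7.7 × 10⁻⁴/2.2 × 10⁻⁴)·(+0.32) = 12.280 °C.
Cooling required: 13.9 − (12.280) = 1.620 °C.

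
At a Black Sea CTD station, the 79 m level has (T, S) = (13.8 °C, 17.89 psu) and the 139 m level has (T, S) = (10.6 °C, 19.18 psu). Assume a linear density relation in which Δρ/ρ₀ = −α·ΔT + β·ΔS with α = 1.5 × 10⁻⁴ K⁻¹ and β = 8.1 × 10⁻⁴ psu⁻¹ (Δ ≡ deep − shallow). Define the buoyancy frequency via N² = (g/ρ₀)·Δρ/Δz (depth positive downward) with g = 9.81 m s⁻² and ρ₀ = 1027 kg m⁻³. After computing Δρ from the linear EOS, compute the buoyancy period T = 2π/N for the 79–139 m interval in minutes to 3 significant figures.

6.63 min

ΔT = -3.2 K, ΔS = +1.29 psu (deep − shallow).
Δρ/ρ₀ = −αΔT + βΔS = 4.80 × 10⁻⁴ + 1.0449 × 10⁻³ = 1.5249 × 10⁻³, so Δρ ≈ 1.566 kg m⁻³.
N² = (g/ρ₀)·Δρ/Δz = g·(Δρ/ρ₀)/Δz = 9.81 × 1.5249 × 10⁻³ / 60 = 2.4932 × 10⁻⁴ s⁻².
N = √(2.4932 × 10⁻⁴) = 0.015790 rad s⁻¹ → T = 2π/N = 397.92 s = 6.6320 min ≈ 6.63 min.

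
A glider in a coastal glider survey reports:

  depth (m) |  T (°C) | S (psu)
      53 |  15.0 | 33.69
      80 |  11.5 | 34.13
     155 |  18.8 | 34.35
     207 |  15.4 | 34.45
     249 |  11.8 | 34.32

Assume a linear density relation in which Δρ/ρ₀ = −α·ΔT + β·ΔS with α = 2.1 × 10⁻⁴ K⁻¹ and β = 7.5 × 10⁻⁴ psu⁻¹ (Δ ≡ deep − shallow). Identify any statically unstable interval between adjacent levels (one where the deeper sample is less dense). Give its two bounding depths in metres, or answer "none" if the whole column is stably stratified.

Evaluate Δρ/ρ₀ = −αΔT + βΔS across each adjacent pair:
  53–80 m: −αΔT+βΔS = −(2.1 × 10⁻⁴)(-3.5)+(7.5 × 10⁻⁴)(+0.44) = 1.1 × 10⁻³ → stable
  80–155 m: −αΔT+βΔS = −(2.1 × 10⁻⁴)(+7.3)+(7.5 × 10⁻⁴)(+0.22) = -1.4 × 10⁻³ → UNSTABLE
  155–207 m: −αΔT+βΔS = −(2.1 × 10⁻⁴)(-3.4)+(7.5 × 10⁻⁴)(+0.10) = 7.9 × 10⁻⁴ → stable
  207–249 m: −αΔT+βΔS = −(2.1 × 10⁻⁴)(-3.6)+(7.5 × 10⁻⁴)(-0.13) = 6.6 × 10⁻⁴ → stable
The 80–155 m interval has Δρ < 0: lighter water underlies denser water.

80–155 m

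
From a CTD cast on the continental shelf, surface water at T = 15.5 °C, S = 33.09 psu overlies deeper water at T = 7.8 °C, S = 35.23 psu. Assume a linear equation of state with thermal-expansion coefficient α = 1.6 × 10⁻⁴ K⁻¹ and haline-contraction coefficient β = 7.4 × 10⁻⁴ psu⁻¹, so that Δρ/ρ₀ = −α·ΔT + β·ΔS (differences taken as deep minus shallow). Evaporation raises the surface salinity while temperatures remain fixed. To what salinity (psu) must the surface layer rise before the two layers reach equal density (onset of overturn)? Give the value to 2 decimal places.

Neutral buoyancy requires −α(T_deep − T_surf) + β(S_deep − S_surf′) = 0.
S_surf′ = S_deep − (α/β)·ΔT = 35.23 − (1.6 × 10⁻⁴/7.4 × 10⁻⁴)·(-7.7) = 36.8949 psu.
Increase required: 36.8949 − 33.09 = 3.8049 psu.

36.89 psu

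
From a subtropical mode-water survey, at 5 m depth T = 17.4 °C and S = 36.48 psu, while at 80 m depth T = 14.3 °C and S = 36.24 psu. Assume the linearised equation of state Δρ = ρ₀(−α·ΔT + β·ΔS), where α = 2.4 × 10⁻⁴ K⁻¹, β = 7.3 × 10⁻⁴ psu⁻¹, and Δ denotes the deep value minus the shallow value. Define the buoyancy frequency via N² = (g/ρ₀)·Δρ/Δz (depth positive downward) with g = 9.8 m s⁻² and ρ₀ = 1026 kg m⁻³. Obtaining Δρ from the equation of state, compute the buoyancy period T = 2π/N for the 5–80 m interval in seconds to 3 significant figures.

729 s

ΔT = -3.1 K, ΔS = -0.24 psu (deep − shallow).
Δρ/ρ₀ = −αΔT + βΔS = 7.44 × 10⁻⁴ − 1.752 × 10⁻⁴ = 5.688 × 10⁻⁴, so Δρ ≈ 0.5836 kg m⁻³.
N² = (g/ρ₀)·Δρ/Δz = g·(Δρ/ρ₀)/Δz = 9.8 × 5.688 × 10⁻⁴ / 75 = 7.4323 × 10⁻⁵ s⁻².
N = √(7.4323 × 10⁻⁵) = 8.6211 × 10⁻³ rad s⁻¹ → T = 2π/N = 728.81 s ≈ 729 s.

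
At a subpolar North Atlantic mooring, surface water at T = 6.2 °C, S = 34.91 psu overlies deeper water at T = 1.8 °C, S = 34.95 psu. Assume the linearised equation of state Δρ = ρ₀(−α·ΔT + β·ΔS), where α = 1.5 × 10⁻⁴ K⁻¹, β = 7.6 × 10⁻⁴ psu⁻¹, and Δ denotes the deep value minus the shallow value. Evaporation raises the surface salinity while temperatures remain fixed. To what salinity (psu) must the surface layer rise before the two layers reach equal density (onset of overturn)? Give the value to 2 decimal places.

35.82 psu

Neutral buoyancy requires −α(T_deep − T_surf) + β(S_deep − S_surf′) = 0.
S_surf′ = S_deep − (α/β)·ΔT = 34.95 − (1.5 × 10⁻⁴/7.6 × 10⁻⁴)·(-4.4) = 35.8184 psu.
Increase required: 35.8184 − 34.91 = 0.9084 psu.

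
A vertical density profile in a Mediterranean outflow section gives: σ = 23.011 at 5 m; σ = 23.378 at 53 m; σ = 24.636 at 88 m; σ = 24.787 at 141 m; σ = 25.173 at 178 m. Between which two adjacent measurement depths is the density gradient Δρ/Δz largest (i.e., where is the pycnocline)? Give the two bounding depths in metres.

Compute the density gradient over each adjacent pair:
  5–53 m: Δρ/Δz = 0.367/48 = 7.6 × 10⁻³ kg m⁻⁴
  53–88 m: Δρ/Δz = 1.258/35 = 0.036 kg m⁻⁴
  88–141 m: Δρ/Δz = 0.151/53 = 2.8 × 10⁻³ kg m⁻⁴
  141–178 m: Δρ/Δz = 0.386/37 = 0.010 kg m⁻⁴
The largest gradient is in the 53–88 m interval — the pycnocline.

53–88 m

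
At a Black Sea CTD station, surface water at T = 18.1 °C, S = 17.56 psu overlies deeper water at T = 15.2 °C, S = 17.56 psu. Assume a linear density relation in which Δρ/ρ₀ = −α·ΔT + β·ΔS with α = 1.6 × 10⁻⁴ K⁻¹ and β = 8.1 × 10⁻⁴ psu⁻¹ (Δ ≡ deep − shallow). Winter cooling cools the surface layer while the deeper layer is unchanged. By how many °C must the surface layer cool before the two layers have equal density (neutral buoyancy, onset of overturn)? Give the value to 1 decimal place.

Neutral buoyancy requires Δρ = 0, i.e. −α(T_deep − T_surf′) + β(S_deep − S_surf) = 0.
T_surf′ = T_deep − (β/α)·ΔS = 15.2 − (8.1 × 10⁻⁴/1.6 × 10⁻⁴)·(+0.00) = 15.200 °C.
Cooling required: 18.1 − (15.200) = 2.900 °C.

2.9 °C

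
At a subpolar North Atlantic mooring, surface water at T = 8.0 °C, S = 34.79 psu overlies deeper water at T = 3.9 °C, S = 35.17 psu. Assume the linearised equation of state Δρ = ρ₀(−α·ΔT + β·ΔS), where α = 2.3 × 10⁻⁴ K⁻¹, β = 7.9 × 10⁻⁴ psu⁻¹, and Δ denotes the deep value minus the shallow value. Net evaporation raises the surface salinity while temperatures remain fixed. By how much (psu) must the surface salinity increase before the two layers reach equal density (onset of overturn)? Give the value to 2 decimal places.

1.57 psu

Neutral buoyancy requires −α(T_deep − T_surf) + β(S_deep − S_surf′) = 0.
S_surf′ = S_deep − (α/β)·ΔT = 35.17 − (2.3 × 10⁻⁴/7.9 × 10⁻⁴)·(-4.1) = 36.3637 psu.
Increase required: 36.3637 − 34.79 = 1.5737 psu.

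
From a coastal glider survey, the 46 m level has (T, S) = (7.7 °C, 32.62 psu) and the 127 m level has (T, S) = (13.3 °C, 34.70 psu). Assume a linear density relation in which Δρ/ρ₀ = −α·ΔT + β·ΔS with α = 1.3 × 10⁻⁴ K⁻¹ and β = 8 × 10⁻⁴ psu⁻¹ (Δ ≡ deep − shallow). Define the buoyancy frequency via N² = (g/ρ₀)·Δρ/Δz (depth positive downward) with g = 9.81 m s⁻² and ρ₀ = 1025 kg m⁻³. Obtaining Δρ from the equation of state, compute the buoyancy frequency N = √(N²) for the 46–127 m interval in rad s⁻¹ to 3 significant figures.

0.0106 rad s⁻¹

ΔT = +5.6 K, ΔS = +2.08 psu (deep − shallow).
Δρ/ρ₀ = −αΔT + βΔS = -7.28 × 10⁻⁴ + 1.664 × 10⁻³ = 9.36 × 10⁻⁴, so Δρ ≈ 0.9594 kg m⁻³.
N² = (g/ρ₀)·Δρ/Δz = g·(Δρ/ρ₀)/Δz = 9.81 × 9.36 × 10⁻⁴ / 81 = 1.1336 × 10⁻⁴ s⁻².
N = √(1.1336 × 10⁻⁴) = 0.010647 rad s⁻¹ ≈ 0.0106 rad s⁻¹.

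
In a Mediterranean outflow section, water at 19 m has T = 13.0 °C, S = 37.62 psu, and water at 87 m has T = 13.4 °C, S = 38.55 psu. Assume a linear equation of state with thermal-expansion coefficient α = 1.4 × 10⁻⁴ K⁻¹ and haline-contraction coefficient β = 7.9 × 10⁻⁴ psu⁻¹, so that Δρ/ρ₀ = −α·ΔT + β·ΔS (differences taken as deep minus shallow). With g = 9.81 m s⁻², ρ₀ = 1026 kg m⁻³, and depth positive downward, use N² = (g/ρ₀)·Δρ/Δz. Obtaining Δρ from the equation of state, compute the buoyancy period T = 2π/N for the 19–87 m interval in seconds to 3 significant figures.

ΔT = +0.4 K, ΔS = +0.93 psu (deep − shallow).
Δρ/ρ₀ = −αΔT + βΔS = -5.60 × 10⁻⁵ + 7.347 × 10⁻⁴ = 6.787 × 10⁻⁴, so Δρ ≈ 0.6963 kg m⁻³.
N² = (g/ρ₀)·Δρ/Δz = g·(Δρ/ρ₀)/Δz = 9.81 × 6.787 × 10⁻⁴ / 68 = 9.7912 × 10⁻⁵ s⁻².
N = √(9.7912 × 10⁻⁵) = 9.8950 × 10⁻³ rad s⁻¹ → T = 2π/N = 634.99 s ≈ 635 s.

635 s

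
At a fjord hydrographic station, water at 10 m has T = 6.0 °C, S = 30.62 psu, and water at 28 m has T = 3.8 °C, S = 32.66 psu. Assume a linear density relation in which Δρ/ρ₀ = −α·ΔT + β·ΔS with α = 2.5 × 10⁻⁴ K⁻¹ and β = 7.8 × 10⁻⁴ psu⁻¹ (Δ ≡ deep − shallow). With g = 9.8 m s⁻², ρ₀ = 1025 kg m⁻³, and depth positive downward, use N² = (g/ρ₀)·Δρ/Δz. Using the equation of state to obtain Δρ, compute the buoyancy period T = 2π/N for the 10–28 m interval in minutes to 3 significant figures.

ΔT = -2.2 K, ΔS = +2.04 psu (deep − shallow).
Δρ/ρ₀ = −αΔT + βΔS = 5.50 × 10⁻⁴ + 1.5912 × 10⁻³ = 2.1412 × 10⁻³, so Δρ ≈ 2.195 kg m⁻³.
N² = (g/ρ₀)·Δρ/Δz = g·(Δρ/ρ₀)/Δz = 9.8 × 2.1412 × 10⁻³ / 18 = 1.1658 × 10⁻³ s⁻².
N = √(1.1658 × 10⁻³) = 0.034144 rad s⁻¹ → T = 2π/N = 184.02 s = 3.0670 min ≈ 3.07 min.

3.07 min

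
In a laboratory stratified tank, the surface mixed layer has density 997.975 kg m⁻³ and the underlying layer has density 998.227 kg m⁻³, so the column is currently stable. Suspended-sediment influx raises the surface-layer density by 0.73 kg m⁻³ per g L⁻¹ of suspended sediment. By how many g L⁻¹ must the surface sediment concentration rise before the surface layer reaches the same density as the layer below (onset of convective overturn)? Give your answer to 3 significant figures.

0.345 g L⁻¹

Density deficit of the surface layer: 998.227 − 997.975 = 0.252 kg m⁻³.
Required change = 0.252 / 0.73 = 0.345 g L⁻¹.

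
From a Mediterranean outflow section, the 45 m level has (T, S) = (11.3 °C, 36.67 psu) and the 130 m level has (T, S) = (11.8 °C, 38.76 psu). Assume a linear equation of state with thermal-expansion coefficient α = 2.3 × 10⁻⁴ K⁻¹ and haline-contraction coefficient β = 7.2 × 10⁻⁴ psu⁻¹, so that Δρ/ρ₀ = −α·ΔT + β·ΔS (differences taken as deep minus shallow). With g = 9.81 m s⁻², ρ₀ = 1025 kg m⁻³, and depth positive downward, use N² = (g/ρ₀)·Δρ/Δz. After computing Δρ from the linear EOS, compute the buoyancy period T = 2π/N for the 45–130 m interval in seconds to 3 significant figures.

ΔT = +0.5 K, ΔS = +2.09 psu (deep − shallow).
Δρ/ρ₀ = −αΔT + βΔS = -1.15 × 10⁻⁴ + 1.5048 × 10⁻³ = 1.3898 × 10⁻³, so Δρ ≈ 1.425 kg m⁻³.
N² = (g/ρ₀)·Δρ/Δz = g·(Δρ/ρ₀)/Δz = 9.81 × 1.3898 × 10⁻³ / 85 = 1.6040 × 10⁻⁴ s⁻².
N = √(1.6040 × 10⁻⁴) = 0.012665 rad s⁻¹ → T = 2π/N = 496.11 s ≈ 496 s.

496 s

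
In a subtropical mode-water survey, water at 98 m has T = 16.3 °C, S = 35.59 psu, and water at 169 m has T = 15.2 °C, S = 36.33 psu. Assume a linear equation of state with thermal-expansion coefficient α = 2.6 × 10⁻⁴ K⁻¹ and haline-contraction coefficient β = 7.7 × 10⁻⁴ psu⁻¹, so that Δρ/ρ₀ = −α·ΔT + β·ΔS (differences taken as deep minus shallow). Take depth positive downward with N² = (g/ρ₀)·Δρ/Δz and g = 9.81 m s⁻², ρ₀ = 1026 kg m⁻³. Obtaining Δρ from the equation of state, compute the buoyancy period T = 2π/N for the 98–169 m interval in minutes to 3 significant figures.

ΔT = -1.1 K, ΔS = +0.74 psu (deep − shallow).
Δρ/ρ₀ = −αΔT + βΔS = 2.86 × 10⁻⁴ + 5.698 × 10⁻⁴ = 8.558 × 10⁻⁴, so Δρ ≈ 0.8781 kg m⁻³.
N² = (g/ρ₀)·Δρ/Δz = g·(Δρ/ρ₀)/Δz = 9.81 × 8.558 × 10⁻⁴ / 71 = 1.1825 × 10⁻⁴ s⁻².
N = √(1.1825 × 10⁻⁴) = 0.010874 rad s⁻¹ → T = 2π/N = 577.82 s = 9.6303 min ≈ 9.63 min.

9.63 min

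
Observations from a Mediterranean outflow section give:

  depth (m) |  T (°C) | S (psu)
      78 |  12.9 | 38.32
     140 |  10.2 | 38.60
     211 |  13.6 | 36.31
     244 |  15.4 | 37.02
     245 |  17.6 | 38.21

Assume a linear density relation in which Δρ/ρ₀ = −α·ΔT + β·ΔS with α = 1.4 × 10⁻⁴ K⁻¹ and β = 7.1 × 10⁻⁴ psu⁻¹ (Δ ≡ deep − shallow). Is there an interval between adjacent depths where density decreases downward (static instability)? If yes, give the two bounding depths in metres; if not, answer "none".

Evaluate Δρ/ρ₀ = −αΔT + βΔS across each adjacent pair:
  78–140 m: −αΔT+βΔS = −(1.4 × 10⁻⁴)(-2.7)+(7.1 × 10⁻⁴)(+0.28) = 5.8 × 10⁻⁴ → stable
  140–211 m: −αΔT+βΔS = −(1.4 × 10⁻⁴)(+3.4)+(7.1 × 10⁻⁴)(-2.29) = -2.1 × 10⁻³ → UNSTABLE
  211–244 m: −αΔT+βΔS = −(1.4 × 10⁻⁴)(+1.8)+(7.1 × 10⁻⁴)(+0.71) = 2.5 × 10⁻⁴ → stable
  244–245 m: −αΔT+βΔS = −(1.4 × 10⁻⁴)(+2.2)+(7.1 × 10⁻⁴)(+1.19) = 5.4 × 10⁻⁴ → stable
The 140–211 m interval has Δρ < 0: lighter water underlies denser water.

140–211 m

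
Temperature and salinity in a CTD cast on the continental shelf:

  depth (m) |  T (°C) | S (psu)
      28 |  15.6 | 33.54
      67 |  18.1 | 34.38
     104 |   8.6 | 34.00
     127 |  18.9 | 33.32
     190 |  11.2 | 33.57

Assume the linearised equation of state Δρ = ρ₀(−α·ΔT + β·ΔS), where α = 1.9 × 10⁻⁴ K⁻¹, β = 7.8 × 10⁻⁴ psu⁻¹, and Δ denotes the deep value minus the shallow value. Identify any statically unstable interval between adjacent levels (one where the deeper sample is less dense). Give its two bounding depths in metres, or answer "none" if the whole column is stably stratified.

Evaluate Δρ/ρ₀ = −αΔT + βΔS across each adjacent pair:
  28–67 m: −αΔT+βΔS = −(1.9 × 10⁻⁴)(+2.5)+(7.8 × 10⁻⁴)(+0.84) = 1.8 × 10⁻⁴ → stable
  67–104 m: −αΔT+βΔS = −(1.9 × 10⁻⁴)(-9.5)+(7.8 × 10⁻⁴)(-0.38) = 1.5 × 10⁻³ → stable
  104–127 m: −αΔT+βΔS = −(1.9 × 10⁻⁴)(+10.3)+(7.8 × 10⁻⁴)(-0.68) = -2.5 × 10⁻³ → UNSTABLE
  127–190 m: −αΔT+βΔS = −(1.9 × 10⁻⁴)(-7.7)+(7.8 × 10⁻⁴)(+0.25) = 1.7 × 10⁻³ → stable
The 104–127 m interval has Δρ < 0: lighter water underlies denser water.

104–127 m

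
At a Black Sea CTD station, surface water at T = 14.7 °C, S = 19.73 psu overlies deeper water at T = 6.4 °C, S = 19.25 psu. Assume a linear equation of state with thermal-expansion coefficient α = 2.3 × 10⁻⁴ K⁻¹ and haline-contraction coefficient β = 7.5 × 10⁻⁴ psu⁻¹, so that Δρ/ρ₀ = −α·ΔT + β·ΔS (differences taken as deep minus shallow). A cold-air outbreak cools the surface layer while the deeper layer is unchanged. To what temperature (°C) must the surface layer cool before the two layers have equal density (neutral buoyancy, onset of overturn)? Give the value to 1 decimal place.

Neutral buoyancy requires Δρ = 0, i.e. −α(T_deep − T_surf′) + β(S_deep − S_surf) = 0.
T_surf′ = T_deep − (β/α)·ΔS = 6.4 − (7.5 × 10⁻⁴/2.3 × 10⁻⁴)·(-0.48) = 7.965 °C.
Cooling required: 14.7 − (7.965) = 6.735 °C.

8.0 °C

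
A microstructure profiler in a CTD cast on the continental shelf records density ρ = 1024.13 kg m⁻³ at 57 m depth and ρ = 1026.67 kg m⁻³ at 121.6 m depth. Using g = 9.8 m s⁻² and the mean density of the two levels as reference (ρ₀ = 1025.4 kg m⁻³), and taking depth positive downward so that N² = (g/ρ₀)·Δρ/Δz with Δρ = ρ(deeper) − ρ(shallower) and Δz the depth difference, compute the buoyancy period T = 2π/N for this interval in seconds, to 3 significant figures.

Δρ = 1026.67 − 1024.13 = 2.54 kg m⁻³ over Δz = 121.6 − 57 = 64.6 m.
N² = (9.8/1025.4) × (2.54/64.6) = 3.7578 × 10⁻⁴ s⁻².
N = √(3.7578 × 10⁻⁴) = 0.019385 rad s⁻¹, so T = 2π/N = 324.13 s ≈ 324 s.

324 s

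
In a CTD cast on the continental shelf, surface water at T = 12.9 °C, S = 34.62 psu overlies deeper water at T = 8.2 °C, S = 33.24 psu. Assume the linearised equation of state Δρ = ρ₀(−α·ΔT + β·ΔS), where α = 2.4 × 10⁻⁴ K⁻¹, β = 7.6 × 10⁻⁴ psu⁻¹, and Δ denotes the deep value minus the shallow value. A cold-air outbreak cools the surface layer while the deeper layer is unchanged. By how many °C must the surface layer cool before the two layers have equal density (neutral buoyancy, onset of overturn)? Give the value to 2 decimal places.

Neutral buoyancy requires Δρ = 0, i.e. −α(T_deep − T_surf′) + β(S_deep − S_surf) = 0.
T_surf′ = T_deep − (β/α)·ΔS = 8.2 − (7.6 × 10⁻⁴/2.4 × 10⁻⁴)·(-1.38) = 12.5700 °C.
Cooling required: 12.9 − (12.5700) = 0.3300 °C.

0.33 °C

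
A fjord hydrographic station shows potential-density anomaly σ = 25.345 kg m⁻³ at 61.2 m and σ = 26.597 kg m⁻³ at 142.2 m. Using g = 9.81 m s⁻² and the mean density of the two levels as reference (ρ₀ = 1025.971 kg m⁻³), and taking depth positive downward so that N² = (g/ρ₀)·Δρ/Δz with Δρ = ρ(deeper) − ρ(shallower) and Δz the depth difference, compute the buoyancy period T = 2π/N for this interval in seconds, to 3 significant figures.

517 s

Δρ = 1026.597 − 1025.345 = 1.252 kg m⁻³ over Δz = 142.2 − 61.2 = 81 m.
N² = (9.81/1025.971) × (1.252/81) = 1.4779 × 10⁻⁴ s⁻².
N = √(1.4779 × 10⁻⁴) = 0.012157 rad s⁻¹, so T = 2π/N = 516.84 s ≈ 517 s.
Since Δρ > 0 the layer is stably stratified.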